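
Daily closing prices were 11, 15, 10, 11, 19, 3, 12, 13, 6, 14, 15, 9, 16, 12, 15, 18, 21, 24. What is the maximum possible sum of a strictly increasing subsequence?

154

Let S[i] be the best sum of a strictly increasing subsequence ending at i:
i:       1   2   3   4   5   6   7   8   9  10  11  12  13  14  15  16  17  18
a[i]:   11  15  10  11  19   3  12  13   6  14  15   9  16  12  15  18  21  24
S:      11  26  10  21  45   3  33  46   9  60  75  18  91  33  75 109 130 154
Maximum is 154 (e.g. 10 + 11 + 12 + 13 + 14 + 15 + 16 + 18 + 21 + 24).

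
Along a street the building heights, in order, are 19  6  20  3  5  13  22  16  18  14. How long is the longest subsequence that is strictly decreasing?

3

Negate each value so 'decreasing' becomes 'increasing', then run patience tails on the negated sequence:
-19 → extends → [-19]
-6 → extends → [-19, -6]
-20 → replaces -19 → [-20, -6]
-3 → extends → [-20, -6, -3]
-5 → replaces -3 → [-20, -6, -5]
-13 → replaces -6 → [-20, -13, -5]
-22 → replaces -20 → [-22, -13, -5]
-16 → replaces -13 → [-22, -16, -5]
-18 → replaces -16 → [-22, -18, -5]
-14 → replaces -5 → [-22, -18, -14]
Three tails, so the longest strictly decreasing subsequence of the original has length 3.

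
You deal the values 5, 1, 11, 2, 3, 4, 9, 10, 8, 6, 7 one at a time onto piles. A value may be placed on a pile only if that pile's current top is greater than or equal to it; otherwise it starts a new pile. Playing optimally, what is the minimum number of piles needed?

Place each on the leftmost legal pile:
5 → new pile 1 (tops now [5])
1 → pile 1 (tops now [1])
11 → new pile 2 (tops now [1, 11])
2 → pile 2 (tops now [1, 2])
3 → new pile 3 (tops now [1, 2, 3])
4 → new pile 4 (tops now [1, 2, 3, 4])
9 → new pile 5 (tops now [1, 2, 3, 4, 9])
10 → new pile 6 (tops now [1, 2, 3, 4, 9, 10])
8 → pile 5 (tops now [1, 2, 3, 4, 8, 10])
6 → pile 5 (tops now [1, 2, 3, 4, 6, 10])
7 → pile 6 (tops now [1, 2, 3, 4, 6, 7])
Six piles.

6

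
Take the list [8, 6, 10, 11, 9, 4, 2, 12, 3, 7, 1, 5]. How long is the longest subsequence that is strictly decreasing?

Negate each value so 'decreasing' becomes 'increasing', then run patience tails on the negated sequence:
-8 → extends → [-8]
-6 → extends → [-8, -6]
-10 → replaces -8 → [-10, -6]
-11 → replaces -10 → [-11, -6]
-9 → replaces -6 → [-11, -9]
-4 → extends → [-11, -9, -4]
-2 → extends → [-11, -9, -4, -2]
-12 → replaces -11 → [-12, -9, -4, -2]
-3 → replaces -2 → [-12, -9, -4, -3]
-7 → replaces -4 → [-12, -9, -7, -3]
-1 → extends → [-12, -9, -7, -3, -1]
-5 → replaces -3 → [-12, -9, -7, -5, -1]
Five tails, so the longest strictly decreasing subsequence of the original has length 5.

5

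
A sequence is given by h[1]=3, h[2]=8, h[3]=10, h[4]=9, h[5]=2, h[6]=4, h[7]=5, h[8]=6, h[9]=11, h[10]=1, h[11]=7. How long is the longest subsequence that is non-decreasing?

Track the smallest tail for each achievable length (allowing ties):
3 → extends → [3]
8 → extends → [3, 8]
10 → extends → [3, 8, 10]
9 → replaces 10 → [3, 8, 9]
2 → replaces 3 → [2, 8, 9]
4 → replaces 8 → [2, 4, 9]
5 → replaces 9 → [2, 4, 5]
6 → extends → [2, 4, 5, 6]
11 → extends → [2, 4, 5, 6, 11]
1 → replaces 2 → [1, 4, 5, 6, 11]
7 → replaces 11 → [1, 4, 5, 6, 7]
Five tails, so the longest non-decreasing subsequence has length 5 (e.g. 3, 4, 5, 6, 11).

5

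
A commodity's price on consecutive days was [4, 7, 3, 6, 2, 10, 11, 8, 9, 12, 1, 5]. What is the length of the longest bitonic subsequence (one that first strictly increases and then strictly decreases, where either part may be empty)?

6

inc[i] = longest strictly increasing subsequence ending at i; dec[i] = longest strictly decreasing subsequence starting at i:
i:      1  2  3  4  5  6  7  8  9 10 11 12
a[i]:   4  7  3  6  2 10 11  8  9 12  1  5
inc:    1  2  1  2  1  3  4  3  4  5  1  2
dec:    4  4  3  3  2  3  3  2  2  2  1  1
Best peak at i=7 (value 11): inc=4, dec=3, length 4+3−1 = 6.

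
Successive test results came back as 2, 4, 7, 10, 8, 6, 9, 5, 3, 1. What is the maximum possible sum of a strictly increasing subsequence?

30

Let S[i] be the best sum of a strictly increasing subsequence ending at i:
i:      1  2  3  4  5  6  7  8  9 10
a[i]:   2  4  7 10  8  6  9  5  3  1
S:      2  6 13 23 21 12 30 11  5  1
Maximum is 30 (e.g. 2 + 4 + 7 + 8 + 9).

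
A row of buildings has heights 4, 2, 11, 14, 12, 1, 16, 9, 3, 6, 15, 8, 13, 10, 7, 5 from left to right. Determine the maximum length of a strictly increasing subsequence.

5

Track the smallest tail for each achievable length (strict):
4 → extends → [4]
2 → replaces 4 → [2]
11 → extends → [2, 11]
14 → extends → [2, 11, 14]
12 → replaces 14 → [2, 11, 12]
1 → replaces 2 → [1, 11, 12]
16 → extends → [1, 11, 12, 16]
9 → replaces 11 → [1, 9, 12, 16]
3 → replaces 9 → [1, 3, 12, 16]
6 → replaces 12 → [1, 3, 6, 16]
15 → replaces 16 → [1, 3, 6, 15]
8 → replaces 15 → [1, 3, 6, 8]
13 → extends → [1, 3, 6, 8, 13]
10 → replaces 13 → [1, 3, 6, 8, 10]
7 → replaces 8 → [1, 3, 6, 7, 10]
5 → replaces 6 → [1, 3, 5, 7, 10]
Five tails, so the longest strictly increasing subsequence has length 5 (e.g. 2, 3, 6, 8, 13).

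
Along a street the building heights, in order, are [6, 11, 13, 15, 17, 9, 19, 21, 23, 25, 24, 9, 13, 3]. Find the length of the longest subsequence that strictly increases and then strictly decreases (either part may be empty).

12

inc[i] = longest strictly increasing subsequence ending at i; dec[i] = longest strictly decreasing subsequence starting at i:
i:      1  2  3  4  5  6  7  8  9 10 11 12 13 14
a[i]:   6 11 13 15 17  9 19 21 23 25 24  9 13  3
inc:    1  2  3  4  5  2  6  7  8  9  9  2  3  1
dec:    2  3  3  3  3  2  3  3  3  4  3  2  2  1
Best peak at i=10 (value 25): inc=9, dec=4, length 9+4−1 = 12.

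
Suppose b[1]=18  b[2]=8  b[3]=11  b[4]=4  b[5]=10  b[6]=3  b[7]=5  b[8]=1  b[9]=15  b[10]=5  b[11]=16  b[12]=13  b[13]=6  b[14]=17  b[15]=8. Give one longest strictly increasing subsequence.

8, 11, 15, 16, 17

Patience tails give the LIS length; then backtrack through the dp parents:
18 → extends → [18]
8 → replaces 18 → [8]
11 → extends → [8, 11]
4 → replaces 8 → [4, 11]
10 → replaces 11 → [4, 10]
3 → replaces 4 → [3, 10]
5 → replaces 10 → [3, 5]
1 → replaces 3 → [1, 5]
15 → extends → [1, 5, 15]
5 → already a tail → [1, 5, 15]
16 → extends → [1, 5, 15, 16]
13 → replaces 15 → [1, 5, 13, 16]
6 → replaces 13 → [1, 5, 6, 16]
17 → extends → [1, 5, 6, 16, 17]
8 → replaces 16 → [1, 5, 6, 8, 17]
Length 5; one witness is 8, 11, 15, 16, 17.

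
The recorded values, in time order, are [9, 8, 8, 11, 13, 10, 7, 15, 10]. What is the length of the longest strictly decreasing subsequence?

3

Let dp[i] be the longest strictly decreasing subsequence ending at i:
i:      1  2  3  4  5  6  7  8  9
a[i]:   9  8  8 11 13 10  7 15 10
dp:     1  2  2  1  1  2  3  1  2
Maximum is 3.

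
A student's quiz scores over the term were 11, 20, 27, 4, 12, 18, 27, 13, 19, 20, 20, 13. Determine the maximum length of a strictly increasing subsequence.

Let dp[i] be the length of the longest such subsequence ending at index i:
i:      1  2  3  4  5  6  7  8  9 10 11 12
a[i]:  11 20 27  4 12 18 27 13 19 20 20 13
dp:     1  2  3  1  2  3  4  3  4  5  5  3
Maximum dp value is 5.

5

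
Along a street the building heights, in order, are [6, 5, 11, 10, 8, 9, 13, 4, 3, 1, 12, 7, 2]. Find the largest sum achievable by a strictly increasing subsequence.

Let S[i] be the best sum of a strictly increasing subsequence ending at i:
i:      1  2  3  4  5  6  7  8  9 10 11 12 13
a[i]:   6  5 11 10  8  9 13  4  3  1 12  7  2
S:      6  5 17 16 14 23 36  4  3  1 35 13  3
Maximum is 36 (e.g. 6 + 8 + 9 + 13).

36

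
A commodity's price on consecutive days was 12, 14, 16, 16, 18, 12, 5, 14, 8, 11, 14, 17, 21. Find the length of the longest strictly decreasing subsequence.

3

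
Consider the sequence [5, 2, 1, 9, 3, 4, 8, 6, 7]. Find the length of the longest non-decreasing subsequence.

Track the smallest tail for each achievable length (allowing ties):
5 → extends → [5]
2 → replaces 5 → [2]
1 → replaces 2 → [1]
9 → extends → [1, 9]
3 → replaces 9 → [1, 3]
4 → extends → [1, 3, 4]
8 → extends → [1, 3, 4, 8]
6 → replaces 8 → [1, 3, 4, 6]
7 → extends → [1, 3, 4, 6, 7]
Five tails, so the longest non-decreasing subsequence has length 5 (e.g. 2, 3, 4, 6, 7).

5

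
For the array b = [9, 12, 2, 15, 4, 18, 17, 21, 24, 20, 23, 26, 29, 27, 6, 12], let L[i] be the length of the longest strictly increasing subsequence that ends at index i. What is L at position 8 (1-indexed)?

5

dp[i] = 1 + max{dp[j] : j<i, b[j]<b[i]} (or 1 if no such j):
i:      1  2  3  4  5  6  7  8  9 10 11 12 13 14 15 16
b[i]:   9 12  2 15  4 18 17 21 24 20 23 26 29 27  6 12
dp:     1  2  1  3  2  4  4  5  6  5  6  7  8  8  3  4
At index 8 the value is 5.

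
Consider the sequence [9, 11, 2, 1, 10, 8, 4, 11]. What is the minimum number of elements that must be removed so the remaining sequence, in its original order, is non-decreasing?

Fewest deletions = n − (longest non-decreasing subsequence).
Patience tails:
9 → extends → [9]
11 → extends → [9, 11]
2 → replaces 9 → [2, 11]
1 → replaces 2 → [1, 11]
10 → replaces 11 → [1, 10]
8 → replaces 10 → [1, 8]
4 → replaces 8 → [1, 4]
11 → extends → [1, 4, 11]
Longest non-decreasing subsequence has length 3, so deletions = 8 − 3 = 5.

5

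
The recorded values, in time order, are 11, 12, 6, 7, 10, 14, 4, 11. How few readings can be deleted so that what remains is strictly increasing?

Fewest deletions = n − (longest strictly increasing subsequence).
i:      1  2  3  4  5  6  7  8
a[i]:  11 12  6  7 10 14  4 11
dp:     1  2  1  2  3  4  1  4
max dp = 4, so deletions = 8 − 4 = 4.

4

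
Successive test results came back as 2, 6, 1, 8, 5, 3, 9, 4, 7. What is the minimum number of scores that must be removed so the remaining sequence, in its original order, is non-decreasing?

Fewest deletions = n − (longest non-decreasing subsequence).
Patience tails:
2 → extends → [2]
6 → extends → [2, 6]
1 → replaces 2 → [1, 6]
8 → extends → [1, 6, 8]
5 → replaces 6 → [1, 5, 8]
3 → replaces 5 → [1, 3, 8]
9 → extends → [1, 3, 8, 9]
4 → replaces 8 → [1, 3, 4, 9]
7 → replaces 9 → [1, 3, 4, 7]
Longest non-decreasing subsequence has length 4, so deletions = 9 − 4 = 5.

5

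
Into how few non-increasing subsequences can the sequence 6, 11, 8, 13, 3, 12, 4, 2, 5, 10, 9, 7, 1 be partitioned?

The minimum number of non-increasing subsequences covering a sequence equals the length of its longest strictly increasing subsequence.
LIS length is 4 (e.g. 3, 4, 5, 10), so 4 piles are needed.

4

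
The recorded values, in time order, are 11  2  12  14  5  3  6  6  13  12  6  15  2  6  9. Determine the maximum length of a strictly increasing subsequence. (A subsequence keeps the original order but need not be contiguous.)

5

Track the smallest tail for each achievable length (strict):
11 → extends → [11]
2 → replaces 11 → [2]
12 → extends → [2, 12]
14 → extends → [2, 12, 14]
5 → replaces 12 → [2, 5, 14]
3 → replaces 5 → [2, 3, 14]
6 → replaces 14 → [2, 3, 6]
6 → already a tail → [2, 3, 6]
13 → extends → [2, 3, 6, 13]
12 → replaces 13 → [2, 3, 6, 12]
6 → already a tail → [2, 3, 6, 12]
15 → extends → [2, 3, 6, 12, 15]
2 → already a tail → [2, 3, 6, 12, 15]
6 → already a tail → [2, 3, 6, 12, 15]
9 → replaces 12 → [2, 3, 6, 9, 15]
Five tails, so the longest strictly increasing subsequence has length 5 (e.g. 2, 5, 6, 13, 15).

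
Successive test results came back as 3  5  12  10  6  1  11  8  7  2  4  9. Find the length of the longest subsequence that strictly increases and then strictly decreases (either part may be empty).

7

inc[i] = longest strictly increasing subsequence ending at i; dec[i] = longest strictly decreasing subsequence starting at i:
i:      1  2  3  4  5  6  7  8  9 10 11 12
a[i]:   3  5 12 10  6  1 11  8  7  2  4  9
inc:    1  2  3  3  3  1  4  4  4  2  3  5
dec:    2  2  5  4  2  1  4  3  2  1  1  1
Best peak at i=3 (value 12): inc=3, dec=5, length 3+5−1 = 7.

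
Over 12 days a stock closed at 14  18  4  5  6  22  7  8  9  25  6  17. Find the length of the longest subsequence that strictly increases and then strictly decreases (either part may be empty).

8

inc[i] = longest strictly increasing subsequence ending at i; dec[i] = longest strictly decreasing subsequence starting at i:
i:      1  2  3  4  5  6  7  8  9 10 11 12
a[i]:  14 18  4  5  6 22  7  8  9 25  6 17
inc:    1  2  1  2  3  4  4  5  6  7  3  7
dec:    3  3  1  1  1  3  2  2  2  2  1  1
Best peak at i=10 (value 25): inc=7, dec=2, length 7+2−1 = 8.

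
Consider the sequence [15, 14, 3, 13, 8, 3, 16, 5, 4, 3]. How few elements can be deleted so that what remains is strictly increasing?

7

Fewest deletions = n − (longest strictly increasing subsequence).
Patience tails:
15 → extends → [15]
14 → replaces 15 → [14]
3 → replaces 14 → [3]
13 → extends → [3, 13]
8 → replaces 13 → [3, 8]
3 → already a tail → [3, 8]
16 → extends → [3, 8, 16]
5 → replaces 8 → [3, 5, 16]
4 → replaces 5 → [3, 4, 16]
3 → already a tail → [3, 4, 16]
Longest strictly increasing subsequence has length 3, so deletions = 10 − 3 = 7.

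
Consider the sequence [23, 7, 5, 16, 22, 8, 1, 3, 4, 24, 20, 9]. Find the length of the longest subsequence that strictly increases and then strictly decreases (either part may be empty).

6

inc[i] = longest strictly increasing subsequence ending at i; dec[i] = longest strictly decreasing subsequence starting at i:
i:      1  2  3  4  5  6  7  8  9 10 11 12
a[i]:  23  7  5 16 22  8  1  3  4 24 20  9
inc:    1  1  1  2  3  2  1  2  3  4  4  4
dec:    4  3  2  3  3  2  1  1  1  3  2  1
Best peak at i=10 (value 24): inc=4, dec=3, length 4+3−1 = 6.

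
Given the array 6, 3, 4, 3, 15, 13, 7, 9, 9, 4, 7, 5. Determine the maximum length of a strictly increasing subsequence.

Track the smallest tail for each achievable length (strict):
6 → extends → [6]
3 → replaces 6 → [3]
4 → extends → [3, 4]
3 → already a tail → [3, 4]
15 → extends → [3, 4, 15]
13 → replaces 15 → [3, 4, 13]
7 → replaces 13 → [3, 4, 7]
9 → extends → [3, 4, 7, 9]
9 → already a tail → [3, 4, 7, 9]
4 → already a tail → [3, 4, 7, 9]
7 → already a tail → [3, 4, 7, 9]
5 → replaces 7 → [3, 4, 5, 9]
Four tails, so the longest strictly increasing subsequence has length 4 (e.g. 3, 4, 7, 9).

4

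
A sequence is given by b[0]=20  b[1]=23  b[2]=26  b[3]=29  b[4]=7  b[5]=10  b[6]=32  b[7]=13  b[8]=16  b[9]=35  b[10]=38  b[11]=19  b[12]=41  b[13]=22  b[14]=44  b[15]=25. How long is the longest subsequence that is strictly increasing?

9

Let dp[i] be the length of the longest such subsequence ending at index i:
i:      0  1  2  3  4  5  6  7  8  9 10 11 12 13 14 15
b[i]:  20 23 26 29  7 10 32 13 16 35 38 19 41 22 44 25
dp:     1  2  3  4  1  2  5  3  4  6  7  5  8  6  9  7
Maximum dp value is 9.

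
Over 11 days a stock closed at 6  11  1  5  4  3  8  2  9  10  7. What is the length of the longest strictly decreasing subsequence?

5

Let dp[i] be the longest strictly decreasing subsequence ending at i:
i:      1  2  3  4  5  6  7  8  9 10 11
a[i]:   6 11  1  5  4  3  8  2  9 10  7
dp:     1  1  2  2  3  4  2  5  2  2  3
Maximum is 5.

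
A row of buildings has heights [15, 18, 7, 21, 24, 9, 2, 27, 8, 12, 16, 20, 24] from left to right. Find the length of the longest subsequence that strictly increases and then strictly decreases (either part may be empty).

inc[i] = longest strictly increasing subsequence ending at i; dec[i] = longest strictly decreasing subsequence starting at i:
i:      1  2  3  4  5  6  7  8  9 10 11 12 13
a[i]:  15 18  7 21 24  9  2 27  8 12 16 20 24
inc:    1  2  1  3  4  2  1  5  2  3  4  5  6
dec:    3  3  2  3  3  2  1  2  1  1  1  1  1
Best peak at i=5 (value 24): inc=4, dec=3, length 4+3−1 = 6.

6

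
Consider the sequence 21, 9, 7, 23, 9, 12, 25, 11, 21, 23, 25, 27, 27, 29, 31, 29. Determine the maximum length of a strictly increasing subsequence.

Track the smallest tail for each achievable length (strict):
21 → extends → [21]
9 → replaces 21 → [9]
7 → replaces 9 → [7]
23 → extends → [7, 23]
9 → replaces 23 → [7, 9]
12 → extends → [7, 9, 12]
25 → extends → [7, 9, 12, 25]
11 → replaces 12 → [7, 9, 11, 25]
21 → replaces 25 → [7, 9, 11, 21]
23 → extends → [7, 9, 11, 21, 23]
25 → extends → [7, 9, 11, 21, 23, 25]
27 → extends → [7, 9, 11, 21, 23, 25, 27]
27 → already a tail → [7, 9, 11, 21, 23, 25, 27]
29 → extends → [7, 9, 11, 21, 23, 25, 27, 29]
31 → extends → [7, 9, 11, 21, 23, 25, 27, 29, 31]
29 → already a tail → [7, 9, 11, 21, 23, 25, 27, 29, 31]
Nine tails, so the longest strictly increasing subsequence has length 9 (e.g. 7, 9, 12, 21, 23, 25, 27, 29, 31).

9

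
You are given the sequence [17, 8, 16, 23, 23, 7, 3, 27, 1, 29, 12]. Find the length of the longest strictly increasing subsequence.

Track the smallest tail for each achievable length (strict):
17 → extends → [17]
8 → replaces 17 → [8]
16 → extends → [8, 16]
23 → extends → [8, 16, 23]
23 → already a tail → [8, 16, 23]
7 → replaces 8 → [7, 16, 23]
3 → replaces 7 → [3, 16, 23]
27 → extends → [3, 16, 23, 27]
1 → replaces 3 → [1, 16, 23, 27]
29 → extends → [1, 16, 23, 27, 29]
12 → replaces 16 → [1, 12, 23, 27, 29]
Five tails, so the longest strictly increasing subsequence has length 5 (e.g. 8, 16, 23, 27, 29).

5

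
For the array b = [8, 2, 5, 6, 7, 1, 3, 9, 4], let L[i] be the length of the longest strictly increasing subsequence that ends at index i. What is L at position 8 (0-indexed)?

3

dp[i] = 1 + max{dp[j] : j<i, b[j]<b[i]} (or 1 if no such j):
i:     0 1 2 3 4 5 6 7 8
b[i]:  8 2 5 6 7 1 3 9 4
dp:    1 1 2 3 4 1 2 5 3
At index 8 the value is 3.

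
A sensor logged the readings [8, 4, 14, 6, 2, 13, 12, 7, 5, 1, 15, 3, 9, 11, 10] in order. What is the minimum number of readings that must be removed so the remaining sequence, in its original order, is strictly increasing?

Fewest deletions = n − (longest strictly increasing subsequence).
i:      1  2  3  4  5  6  7  8  9 10 11 12 13 14 15
a[i]:   8  4 14  6  2 13 12  7  5  1 15  3  9 11 10
dp:     1  1  2  2  1  3  3  3  2  1  4  2  4  5  5
max dp = 5, so deletions = 15 − 5 = 10.

10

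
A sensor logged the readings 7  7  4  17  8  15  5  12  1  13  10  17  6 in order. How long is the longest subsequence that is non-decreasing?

6

Let dp[i] be the length of the longest such subsequence ending at index i:
i:      1  2  3  4  5  6  7  8  9 10 11 12 13
a[i]:   7  7  4 17  8 15  5 12  1 13 10 17  6
dp:     1  2  1  3  3  4  2  4  1  5  4  6  3
Maximum dp value is 6.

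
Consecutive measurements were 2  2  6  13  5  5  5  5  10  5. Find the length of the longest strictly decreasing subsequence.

3

Negate each value so 'decreasing' becomes 'increasing', then run patience tails on the negated sequence:
-2 → extends → [-2]
-2 → already a tail → [-2]
-6 → replaces -2 → [-6]
-13 → replaces -6 → [-13]
-5 → extends → [-13, -5]
-5 → already a tail → [-13, -5]
-5 → already a tail → [-13, -5]
-5 → already a tail → [-13, -5]
-10 → replaces -5 → [-13, -10]
-5 → extends → [-13, -10, -5]
Three tails, so the longest strictly decreasing subsequence of the original has length 3.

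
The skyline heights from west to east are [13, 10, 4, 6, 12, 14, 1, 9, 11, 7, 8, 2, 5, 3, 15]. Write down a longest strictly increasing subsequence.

Patience tails give the LIS length; then backtrack through the dp parents:
13 → extends → [13]
10 → replaces 13 → [10]
4 → replaces 10 → [4]
6 → extends → [4, 6]
12 → extends → [4, 6, 12]
14 → extends → [4, 6, 12, 14]
1 → replaces 4 → [1, 6, 12, 14]
9 → replaces 12 → [1, 6, 9, 14]
11 → replaces 14 → [1, 6, 9, 11]
7 → replaces 9 → [1, 6, 7, 11]
8 → replaces 11 → [1, 6, 7, 8]
2 → replaces 6 → [1, 2, 7, 8]
5 → replaces 7 → [1, 2, 5, 8]
3 → replaces 5 → [1, 2, 3, 8]
15 → extends → [1, 2, 3, 8, 15]
Length 5; one witness is 4, 6, 12, 14, 15.

4, 6, 12, 14, 15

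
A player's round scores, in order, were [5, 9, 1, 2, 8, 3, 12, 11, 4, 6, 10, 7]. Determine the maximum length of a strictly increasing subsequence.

6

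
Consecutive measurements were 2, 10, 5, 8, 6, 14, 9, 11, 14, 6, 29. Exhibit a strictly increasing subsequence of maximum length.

Patience tails give the LIS length; then backtrack through the dp parents:
2 → extends → [2]
10 → extends → [2, 10]
5 → replaces 10 → [2, 5]
8 → extends → [2, 5, 8]
6 → replaces 8 → [2, 5, 6]
14 → extends → [2, 5, 6, 14]
9 → replaces 14 → [2, 5, 6, 9]
11 → extends → [2, 5, 6, 9, 11]
14 → extends → [2, 5, 6, 9, 11, 14]
6 → already a tail → [2, 5, 6, 9, 11, 14]
29 → extends → [2, 5, 6, 9, 11, 14, 29]
Length 7; one witness is 2, 5, 8, 9, 11, 14, 29.

2, 5, 8, 9, 11, 14, 29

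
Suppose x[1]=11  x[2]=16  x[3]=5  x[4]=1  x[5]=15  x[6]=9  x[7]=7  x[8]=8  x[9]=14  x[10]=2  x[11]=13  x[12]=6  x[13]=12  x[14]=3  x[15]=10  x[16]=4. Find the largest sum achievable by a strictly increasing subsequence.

34

Let S[i] be the best sum of a strictly increasing subsequence ending at i:
i:      1  2  3  4  5  6  7  8  9 10 11 12 13 14 15 16
x[i]:  11 16  5  1 15  9  7  8 14  2 13  6 12  3 10  4
S:     11 27  5  1 26 14 12 20 34  3 33 11 32  6 30 10
Maximum is 34 (e.g. 5 + 7 + 8 + 14).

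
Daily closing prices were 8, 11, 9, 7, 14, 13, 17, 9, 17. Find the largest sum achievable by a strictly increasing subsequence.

Let S[i] be the best sum of a strictly increasing subsequence ending at i:
i:      1  2  3  4  5  6  7  8  9
a[i]:   8 11  9  7 14 13 17  9 17
S:      8 19 17  7 33 32 50 17 50
Maximum is 50 (e.g. 8 + 11 + 14 + 17).

50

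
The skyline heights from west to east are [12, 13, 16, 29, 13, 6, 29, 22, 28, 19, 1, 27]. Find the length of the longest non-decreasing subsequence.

Track the smallest tail for each achievable length (allowing ties):
12 → extends → [12]
13 → extends → [12, 13]
16 → extends → [12, 13, 16]
29 → extends → [12, 13, 16, 29]
13 → replaces 16 → [12, 13, 13, 29]
6 → replaces 12 → [6, 13, 13, 29]
29 → extends → [6, 13, 13, 29, 29]
22 → replaces 29 → [6, 13, 13, 22, 29]
28 → replaces 29 → [6, 13, 13, 22, 28]
19 → replaces 22 → [6, 13, 13, 19, 28]
1 → replaces 6 → [1, 13, 13, 19, 28]
27 → replaces 28 → [1, 13, 13, 19, 27]
Five tails, so the longest non-decreasing subsequence has length 5 (e.g. 12, 13, 16, 29, 29).

5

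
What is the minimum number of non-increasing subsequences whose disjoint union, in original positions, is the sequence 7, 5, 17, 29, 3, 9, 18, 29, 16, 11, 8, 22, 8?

4

Place each on the leftmost legal pile:
7 → new pile 1 (tops now [7])
5 → pile 1 (tops now [5])
17 → new pile 2 (tops now [5, 17])
29 → new pile 3 (tops now [5, 17, 29])
3 → pile 1 (tops now [3, 17, 29])
9 → pile 2 (tops now [3, 9, 29])
18 → pile 3 (tops now [3, 9, 18])
29 → new pile 4 (tops now [3, 9, 18, 29])
16 → pile 3 (tops now [3, 9, 16, 29])
11 → pile 3 (tops now [3, 9, 11, 29])
8 → pile 2 (tops now [3, 8, 11, 29])
22 → pile 4 (tops now [3, 8, 11, 22])
8 → pile 2 (tops now [3, 8, 11, 22])
Four piles.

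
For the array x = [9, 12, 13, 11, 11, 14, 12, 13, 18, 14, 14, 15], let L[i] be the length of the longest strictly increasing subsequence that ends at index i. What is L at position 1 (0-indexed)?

2

dp[i] = 1 + max{dp[j] : j<i, x[j]<x[i]} (or 1 if no such j):
i:      0  1  2  3  4  5  6  7  8  9 10 11
x[i]:   9 12 13 11 11 14 12 13 18 14 14 15
dp:     1  2  3  2  2  4  3  4  5  5  5  6
At index 1 the value is 2.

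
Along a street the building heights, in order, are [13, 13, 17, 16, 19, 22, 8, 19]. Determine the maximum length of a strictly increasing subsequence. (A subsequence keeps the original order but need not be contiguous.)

Let dp[i] be the length of the longest such subsequence ending at index i:
i:      1  2  3  4  5  6  7  8
a[i]:  13 13 17 16 19 22  8 19
dp:     1  1  2  2  3  4  1  3
Maximum dp value is 4.

4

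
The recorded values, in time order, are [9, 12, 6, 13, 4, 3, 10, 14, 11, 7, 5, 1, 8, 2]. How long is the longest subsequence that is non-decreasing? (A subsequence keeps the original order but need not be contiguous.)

Let dp[i] be the length of the longest such subsequence ending at index i:
i:      1  2  3  4  5  6  7  8  9 10 11 12 13 14
a[i]:   9 12  6 13  4  3 10 14 11  7  5  1  8  2
dp:     1  2  1  3  1  1  2  4  3  2  2  1  3  2
Maximum dp value is 4.

4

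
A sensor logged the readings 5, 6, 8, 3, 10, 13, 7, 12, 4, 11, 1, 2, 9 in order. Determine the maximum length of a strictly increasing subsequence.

Track the smallest tail for each achievable length (strict):
5 → extends → [5]
6 → extends → [5, 6]
8 → extends → [5, 6, 8]
3 → replaces 5 → [3, 6, 8]
10 → extends → [3, 6, 8, 10]
13 → extends → [3, 6, 8, 10, 13]
7 → replaces 8 → [3, 6, 7, 10, 13]
12 → replaces 13 → [3, 6, 7, 10, 12]
4 → replaces 6 → [3, 4, 7, 10, 12]
11 → replaces 12 → [3, 4, 7, 10, 11]
1 → replaces 3 → [1, 4, 7, 10, 11]
2 → replaces 4 → [1, 2, 7, 10, 11]
9 → replaces 10 → [1, 2, 7, 9, 11]
Five tails, so the longest strictly increasing subsequence has length 5 (e.g. 5, 6, 8, 10, 13).

5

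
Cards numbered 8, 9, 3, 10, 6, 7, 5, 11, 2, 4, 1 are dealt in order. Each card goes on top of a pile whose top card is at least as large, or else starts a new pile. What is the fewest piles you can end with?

4

The minimum number of non-increasing subsequences covering a sequence equals the length of its longest strictly increasing subsequence.
LIS length is 4 (e.g. 8, 9, 10, 11), so 4 piles are needed.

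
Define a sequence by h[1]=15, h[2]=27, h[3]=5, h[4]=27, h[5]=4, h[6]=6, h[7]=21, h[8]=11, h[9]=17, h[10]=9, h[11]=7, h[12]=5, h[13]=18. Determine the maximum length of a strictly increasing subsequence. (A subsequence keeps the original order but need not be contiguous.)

5

Let dp[i] be the length of the longest such subsequence ending at index i:
i:      1  2  3  4  5  6  7  8  9 10 11 12 13
h[i]:  15 27  5 27  4  6 21 11 17  9  7  5 18
dp:     1  2  1  2  1  2  3  3  4  3  3  2  5
Maximum dp value is 5.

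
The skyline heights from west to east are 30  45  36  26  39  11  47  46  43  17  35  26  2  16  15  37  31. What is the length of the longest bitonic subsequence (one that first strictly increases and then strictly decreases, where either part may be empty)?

10

inc[i] = longest strictly increasing subsequence ending at i; dec[i] = longest strictly decreasing subsequence starting at i:
i:      1  2  3  4  5  6  7  8  9 10 11 12 13 14 15 16 17
a[i]:  30 45 36 26 39 11 47 46 43 17 35 26  2 16 15 37 31
inc:    1  2  2  1  3  1  4  4  4  2  3  3  1  2  2  4  4
dec:    5  6  5  4  5  2  7  6  5  3  4  3  1  2  1  2  1
Best peak at i=7 (value 47): inc=4, dec=7, length 4+7−1 = 10.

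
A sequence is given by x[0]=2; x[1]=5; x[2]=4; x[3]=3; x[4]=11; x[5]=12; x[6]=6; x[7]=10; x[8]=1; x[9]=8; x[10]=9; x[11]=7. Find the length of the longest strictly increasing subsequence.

5

Let dp[i] be the length of the longest such subsequence ending at index i:
i:      0  1  2  3  4  5  6  7  8  9 10 11
x[i]:   2  5  4  3 11 12  6 10  1  8  9  7
dp:     1  2  2  2  3  4  3  4  1  4  5  4
Maximum dp value is 5.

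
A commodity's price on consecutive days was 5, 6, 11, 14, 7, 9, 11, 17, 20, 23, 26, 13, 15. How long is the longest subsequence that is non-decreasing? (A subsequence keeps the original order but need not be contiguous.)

9

Track the smallest tail for each achievable length (allowing ties):
5 → extends → [5]
6 → extends → [5, 6]
11 → extends → [5, 6, 11]
14 → extends → [5, 6, 11, 14]
7 → replaces 11 → [5, 6, 7, 14]
9 → replaces 14 → [5, 6, 7, 9]
11 → extends → [5, 6, 7, 9, 11]
17 → extends → [5, 6, 7, 9, 11, 17]
20 → extends → [5, 6, 7, 9, 11, 17, 20]
23 → extends → [5, 6, 7, 9, 11, 17, 20, 23]
26 → extends → [5, 6, 7, 9, 11, 17, 20, 23, 26]
13 → replaces 17 → [5, 6, 7, 9, 11, 13, 20, 23, 26]
15 → replaces 20 → [5, 6, 7, 9, 11, 13, 15, 23, 26]
Nine tails, so the longest non-decreasing subsequence has length 9 (e.g. 5, 6, 7, 9, 11, 17, 20, 23, 26).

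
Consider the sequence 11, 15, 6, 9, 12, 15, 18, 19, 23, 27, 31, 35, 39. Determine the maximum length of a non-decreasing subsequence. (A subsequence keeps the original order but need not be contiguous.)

11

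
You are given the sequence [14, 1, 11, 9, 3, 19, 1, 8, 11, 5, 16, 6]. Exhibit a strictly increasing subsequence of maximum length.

1, 3, 8, 11, 16

Patience tails give the LIS length; then backtrack through the dp parents:
14 → extends → [14]
1 → replaces 14 → [1]
11 → extends → [1, 11]
9 → replaces 11 → [1, 9]
3 → replaces 9 → [1, 3]
19 → extends → [1, 3, 19]
1 → already a tail → [1, 3, 19]
8 → replaces 19 → [1, 3, 8]
11 → extends → [1, 3, 8, 11]
5 → replaces 8 → [1, 3, 5, 11]
16 → extends → [1, 3, 5, 11, 16]
6 → replaces 11 → [1, 3, 5, 6, 16]
Length 5; one witness is 1, 3, 8, 11, 16.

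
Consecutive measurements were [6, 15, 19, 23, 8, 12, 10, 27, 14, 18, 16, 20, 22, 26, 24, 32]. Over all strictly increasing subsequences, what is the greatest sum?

Let S[i] be the best sum of a strictly increasing subsequence ending at i:
i:       1   2   3   4   5   6   7   8   9  10  11  12  13  14  15  16
a[i]:    6  15  19  23   8  12  10  27  14  18  16  20  22  26  24  32
S:       6  21  40  63  14  26  24  90  40  58  56  78 100 126 124 158
Maximum is 158 (e.g. 6 + 8 + 12 + 14 + 18 + 20 + 22 + 26 + 32).

158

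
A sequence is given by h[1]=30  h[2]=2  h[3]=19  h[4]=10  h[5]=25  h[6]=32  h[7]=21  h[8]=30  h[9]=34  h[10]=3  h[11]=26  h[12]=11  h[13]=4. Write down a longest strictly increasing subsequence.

2, 19, 25, 32, 34

Patience tails give the LIS length; then backtrack through the dp parents:
30 → extends → [30]
2 → replaces 30 → [2]
19 → extends → [2, 19]
10 → replaces 19 → [2, 10]
25 → extends → [2, 10, 25]
32 → extends → [2, 10, 25, 32]
21 → replaces 25 → [2, 10, 21, 32]
30 → replaces 32 → [2, 10, 21, 30]
34 → extends → [2, 10, 21, 30, 34]
3 → replaces 10 → [2, 3, 21, 30, 34]
26 → replaces 30 → [2, 3, 21, 26, 34]
11 → replaces 21 → [2, 3, 11, 26, 34]
4 → replaces 11 → [2, 3, 4, 26, 34]
Length 5; one witness is 2, 19, 25, 32, 34.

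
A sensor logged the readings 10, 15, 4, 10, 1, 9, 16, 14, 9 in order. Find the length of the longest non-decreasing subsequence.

3

Let dp[i] be the length of the longest such subsequence ending at index i:
i:      1  2  3  4  5  6  7  8  9
a[i]:  10 15  4 10  1  9 16 14  9
dp:     1  2  1  2  1  2  3  3  3
Maximum dp value is 3.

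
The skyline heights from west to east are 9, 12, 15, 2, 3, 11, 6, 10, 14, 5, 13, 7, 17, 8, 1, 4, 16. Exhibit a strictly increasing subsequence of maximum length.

2, 3, 6, 10, 14, 17

Patience tails give the LIS length; then backtrack through the dp parents:
9 → extends → [9]
12 → extends → [9, 12]
15 → extends → [9, 12, 15]
2 → replaces 9 → [2, 12, 15]
3 → replaces 12 → [2, 3, 15]
11 → replaces 15 → [2, 3, 11]
6 → replaces 11 → [2, 3, 6]
10 → extends → [2, 3, 6, 10]
14 → extends → [2, 3, 6, 10, 14]
5 → replaces 6 → [2, 3, 5, 10, 14]
13 → replaces 14 → [2, 3, 5, 10, 13]
7 → replaces 10 → [2, 3, 5, 7, 13]
17 → extends → [2, 3, 5, 7, 13, 17]
8 → replaces 13 → [2, 3, 5, 7, 8, 17]
1 → replaces 2 → [1, 3, 5, 7, 8, 17]
4 → replaces 5 → [1, 3, 4, 7, 8, 17]
16 → replaces 17 → [1, 3, 4, 7, 8, 16]
Length 6; one witness is 2, 3, 6, 10, 14, 17.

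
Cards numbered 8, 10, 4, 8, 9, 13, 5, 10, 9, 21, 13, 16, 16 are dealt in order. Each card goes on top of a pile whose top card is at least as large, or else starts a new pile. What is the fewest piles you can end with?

6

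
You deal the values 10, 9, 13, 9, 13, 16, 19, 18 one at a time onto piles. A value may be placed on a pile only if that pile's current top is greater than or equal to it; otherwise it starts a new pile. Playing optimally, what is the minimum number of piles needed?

4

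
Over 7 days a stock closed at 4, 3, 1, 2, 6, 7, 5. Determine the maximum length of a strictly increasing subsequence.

Track the smallest tail for each achievable length (strict):
4 → extends → [4]
3 → replaces 4 → [3]
1 → replaces 3 → [1]
2 → extends → [1, 2]
6 → extends → [1, 2, 6]
7 → extends → [1, 2, 6, 7]
5 → replaces 6 → [1, 2, 5, 7]
Four tails, so the longest strictly increasing subsequence has length 4 (e.g. 1, 2, 6, 7).

4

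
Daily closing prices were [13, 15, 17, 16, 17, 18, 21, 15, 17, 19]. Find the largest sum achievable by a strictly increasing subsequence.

Let S[i] be the best sum of a strictly increasing subsequence ending at i:
i:       1   2   3   4   5   6   7   8   9  10
a[i]:   13  15  17  16  17  18  21  15  17  19
S:      13  28  45  44  61  79 100  28  61  98
Maximum is 100 (e.g. 13 + 15 + 16 + 17 + 18 + 21).

100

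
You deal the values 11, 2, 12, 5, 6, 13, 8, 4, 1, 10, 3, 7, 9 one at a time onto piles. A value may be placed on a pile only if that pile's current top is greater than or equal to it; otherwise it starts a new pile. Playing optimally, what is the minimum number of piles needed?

The minimum number of non-increasing subsequences covering a sequence equals the length of its longest strictly increasing subsequence.
LIS length is 5 (e.g. 2, 5, 6, 8, 10), so 5 piles are needed.

5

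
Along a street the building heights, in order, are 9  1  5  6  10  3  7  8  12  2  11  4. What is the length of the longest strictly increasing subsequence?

6

Track the smallest tail for each achievable length (strict):
9 → extends → [9]
1 → replaces 9 → [1]
5 → extends → [1, 5]
6 → extends → [1, 5, 6]
10 → extends → [1, 5, 6, 10]
3 → replaces 5 → [1, 3, 6, 10]
7 → replaces 10 → [1, 3, 6, 7]
8 → extends → [1, 3, 6, 7, 8]
12 → extends → [1, 3, 6, 7, 8, 12]
2 → replaces 3 → [1, 2, 6, 7, 8, 12]
11 → replaces 12 → [1, 2, 6, 7, 8, 11]
4 → replaces 6 → [1, 2, 4, 7, 8, 11]
Six tails, so the longest strictly increasing subsequence has length 6 (e.g. 1, 5, 6, 7, 8, 12).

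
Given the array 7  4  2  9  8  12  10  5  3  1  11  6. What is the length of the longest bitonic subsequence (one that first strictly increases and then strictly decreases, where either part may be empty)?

7

inc[i] = longest strictly increasing subsequence ending at i; dec[i] = longest strictly decreasing subsequence starting at i:
i:      1  2  3  4  5  6  7  8  9 10 11 12
a[i]:   7  4  2  9  8 12 10  5  3  1 11  6
inc:    1  1  1  2  2  3  3  2  2  1  4  3
dec:    4  3  2  5  4  5  4  3  2  1  2  1
Best peak at i=6 (value 12): inc=3, dec=5, length 3+5−1 = 7.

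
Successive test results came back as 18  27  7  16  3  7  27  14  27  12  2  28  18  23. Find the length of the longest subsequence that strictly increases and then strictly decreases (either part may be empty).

inc[i] = longest strictly increasing subsequence ending at i; dec[i] = longest strictly decreasing subsequence starting at i:
i:      1  2  3  4  5  6  7  8  9 10 11 12 13 14
a[i]:  18 27  7 16  3  7 27 14 27 12  2 28 18 23
inc:    1  2  1  2  1  2  3  3  4  3  1  5  4  5
dec:    5  5  3  4  2  2  4  3  3  2  1  2  1  1
Best peak at i=2 (value 27): inc=2, dec=5, length 2+5−1 = 6.

6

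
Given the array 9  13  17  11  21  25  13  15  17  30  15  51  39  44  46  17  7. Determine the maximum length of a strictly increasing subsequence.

9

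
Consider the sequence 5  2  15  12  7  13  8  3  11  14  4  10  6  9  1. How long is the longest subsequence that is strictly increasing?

Track the smallest tail for each achievable length (strict):
5 → extends → [5]
2 → replaces 5 → [2]
15 → extends → [2, 15]
12 → replaces 15 → [2, 12]
7 → replaces 12 → [2, 7]
13 → extends → [2, 7, 13]
8 → replaces 13 → [2, 7, 8]
3 → replaces 7 → [2, 3, 8]
11 → extends → [2, 3, 8, 11]
14 → extends → [2, 3, 8, 11, 14]
4 → replaces 8 → [2, 3, 4, 11, 14]
10 → replaces 11 → [2, 3, 4, 10, 14]
6 → replaces 10 → [2, 3, 4, 6, 14]
9 → replaces 14 → [2, 3, 4, 6, 9]
1 → replaces 2 → [1, 3, 4, 6, 9]
Five tails, so the longest strictly increasing subsequence has length 5 (e.g. 5, 7, 8, 11, 14).

5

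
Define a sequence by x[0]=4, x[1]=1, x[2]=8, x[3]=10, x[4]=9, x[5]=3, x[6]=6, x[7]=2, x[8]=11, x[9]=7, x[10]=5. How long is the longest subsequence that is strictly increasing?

4

Let dp[i] be the length of the longest such subsequence ending at index i:
i:      0  1  2  3  4  5  6  7  8  9 10
x[i]:   4  1  8 10  9  3  6  2 11  7  5
dp:     1  1  2  3  3  2  3  2  4  4  3
Maximum dp value is 4.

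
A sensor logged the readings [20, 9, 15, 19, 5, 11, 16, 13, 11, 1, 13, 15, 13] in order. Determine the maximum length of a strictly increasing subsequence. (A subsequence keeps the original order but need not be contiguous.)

4

Let dp[i] be the length of the longest such subsequence ending at index i:
i:      1  2  3  4  5  6  7  8  9 10 11 12 13
a[i]:  20  9 15 19  5 11 16 13 11  1 13 15 13
dp:     1  1  2  3  1  2  3  3  2  1  3  4  3
Maximum dp value is 4.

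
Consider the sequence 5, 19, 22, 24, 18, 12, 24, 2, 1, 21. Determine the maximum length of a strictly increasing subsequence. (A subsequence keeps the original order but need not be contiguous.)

Let dp[i] be the length of the longest such subsequence ending at index i:
i:      1  2  3  4  5  6  7  8  9 10
a[i]:   5 19 22 24 18 12 24  2  1 21
dp:     1  2  3  4  2  2  4  1  1  3
Maximum dp value is 4.

4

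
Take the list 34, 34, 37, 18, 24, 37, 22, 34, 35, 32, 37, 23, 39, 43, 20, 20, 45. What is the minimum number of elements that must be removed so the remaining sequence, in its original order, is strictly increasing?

Fewest deletions = n − (longest strictly increasing subsequence).
Patience tails:
34 → extends → [34]
34 → already a tail → [34]
37 → extends → [34, 37]
18 → replaces 34 → [18, 37]
24 → replaces 37 → [18, 24]
37 → extends → [18, 24, 37]
22 → replaces 24 → [18, 22, 37]
34 → replaces 37 → [18, 22, 34]
35 → extends → [18, 22, 34, 35]
32 → replaces 34 → [18, 22, 32, 35]
37 → extends → [18, 22, 32, 35, 37]
23 → replaces 32 → [18, 22, 23, 35, 37]
39 → extends → [18, 22, 23, 35, 37, 39]
43 → extends → [18, 22, 23, 35, 37, 39, 43]
20 → replaces 22 → [18, 20, 23, 35, 37, 39, 43]
20 → already a tail → [18, 20, 23, 35, 37, 39, 43]
45 → extends → [18, 20, 23, 35, 37, 39, 43, 45]
Longest strictly increasing subsequence has length 8, so deletions = 17 − 8 = 9.

9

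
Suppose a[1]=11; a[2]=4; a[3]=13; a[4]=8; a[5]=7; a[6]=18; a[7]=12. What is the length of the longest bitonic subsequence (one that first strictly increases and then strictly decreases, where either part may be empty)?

inc[i] = longest strictly increasing subsequence ending at i; dec[i] = longest strictly decreasing subsequence starting at i:
i:      1  2  3  4  5  6  7
a[i]:  11  4 13  8  7 18 12
inc:    1  1  2  2  2  3  3
dec:    3  1  3  2  1  2  1
Best peak at i=3 (value 13): inc=2, dec=3, length 2+3−1 = 4.

4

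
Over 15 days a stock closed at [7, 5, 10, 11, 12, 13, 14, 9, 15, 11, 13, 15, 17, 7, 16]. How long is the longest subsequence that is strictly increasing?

8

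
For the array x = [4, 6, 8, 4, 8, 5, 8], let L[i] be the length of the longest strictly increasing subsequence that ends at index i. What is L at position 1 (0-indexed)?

dp[i] = 1 + max{dp[j] : j<i, x[j]<x[i]} (or 1 if no such j):
i:     0 1 2 3 4 5 6
x[i]:  4 6 8 4 8 5 8
dp:    1 2 3 1 3 2 3
At index 1 the value is 2.

2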